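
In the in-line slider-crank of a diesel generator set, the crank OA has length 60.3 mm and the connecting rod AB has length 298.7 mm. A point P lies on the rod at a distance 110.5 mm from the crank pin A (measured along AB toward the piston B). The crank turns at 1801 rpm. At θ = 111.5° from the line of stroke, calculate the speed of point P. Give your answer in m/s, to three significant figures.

10.6

ω = 188.6 rad/s.  Crank-pin speed |V_A| = rω = 11.373 m/s, perpendicular to OA.
Rod angle: sinφ = −(r/L) sinθ ⇒ φ = -10.826°; ω_rod = −rω cosθ/√(L²−r²sin²θ) = +14.207 rad/s.
V_P = V_A + ω_rod × AP, with AP = 0.1105 m along the rod.
Components: V_Px = −rω sinθ − a·ω_rod·sinφ = -10.286 m/s;  V_Py = rω cosθ + a·ω_rod·cosφ = -2.6261 m/s.
|V_P| = √(V_Px² + V_Py²) = 10.616 m/s.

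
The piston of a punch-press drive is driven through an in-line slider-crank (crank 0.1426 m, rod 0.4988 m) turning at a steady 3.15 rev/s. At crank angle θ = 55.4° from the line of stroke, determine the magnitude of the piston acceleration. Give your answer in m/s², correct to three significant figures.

ω = 2π·3.15 = 19.79 rad/s
x(θ) = r cosθ + √(L² − r² sin²θ); with ω constant, a = ω²·d²x/dθ².
d²x/dθ² = −r cosθ − r²(cos2θ)/√u − r⁴ sin²2θ/(4u^{3/2}),  u = L² − r² sin²θ = 0.235024 m².
Substituting r = 0.1426 m, L = 0.4988 m, θ = 55.4°: d²x/dθ² = -0.066872 m.
a = ω²·d²x/dθ² = (19.79)²·(-0.066872) = -26.196 m/s²;  |a| = 26.196 m/s².

26.2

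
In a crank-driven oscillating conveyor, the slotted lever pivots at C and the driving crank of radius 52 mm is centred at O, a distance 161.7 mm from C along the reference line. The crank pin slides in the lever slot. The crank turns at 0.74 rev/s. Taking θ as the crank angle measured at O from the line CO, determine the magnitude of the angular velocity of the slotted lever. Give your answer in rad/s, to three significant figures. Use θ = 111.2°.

0.0688

ω = 4.65 rad/s (from 0.74 rev/s).
Crank pin A relative to C: A = (d + r cosθ, r sinθ); lever angle φ = atan2(r sinθ, d + r cosθ).
Differentiating tanφ: φ̇ = rω(d cosθ + r)/(d² + r² + 2dr cosθ).
d² + r² + 2dr cosθ = |CA|² = 0.0227695 m²;  d cosθ + r = -0.0064747 m.
|ω_lever| = |0.052·4.65·-0.0064747| / 0.0227695 = 0.068751 rad/s.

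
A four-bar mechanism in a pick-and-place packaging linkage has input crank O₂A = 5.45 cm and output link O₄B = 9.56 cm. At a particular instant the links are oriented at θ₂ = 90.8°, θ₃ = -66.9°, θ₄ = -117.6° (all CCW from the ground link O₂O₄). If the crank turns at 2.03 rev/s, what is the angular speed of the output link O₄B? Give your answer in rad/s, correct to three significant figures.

3.57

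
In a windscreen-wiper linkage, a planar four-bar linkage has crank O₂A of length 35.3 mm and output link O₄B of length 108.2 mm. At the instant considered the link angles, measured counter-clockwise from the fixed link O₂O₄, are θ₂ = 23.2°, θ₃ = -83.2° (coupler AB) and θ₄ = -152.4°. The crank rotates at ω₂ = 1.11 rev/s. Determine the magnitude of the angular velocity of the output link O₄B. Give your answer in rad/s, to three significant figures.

ω₂ = 6.974 rad/s (from 1.11 rev/s).
Differentiating the loop-closure r₂e^{iθ₂}+r₃e^{iθ₃}=r₁+r₄e^{iθ₄} gives r₂ω₂e^{iθ₂}+r₃ω₃e^{iθ₃}=r₄ω₄e^{iθ₄}.
Eliminating the other unknown: ω₄ = r₂ω₂ sin(θ₂−θ₃) / [r₄ sin(θ₄−θ₃)].
Numerator sine = +0.95931; denominator sine = -0.93483.
Result = 0.0353·6.974·(+0.95931) / (0.1082·(-0.93483)) = -2.335 rad/s; magnitude 2.335 rad/s.

2.33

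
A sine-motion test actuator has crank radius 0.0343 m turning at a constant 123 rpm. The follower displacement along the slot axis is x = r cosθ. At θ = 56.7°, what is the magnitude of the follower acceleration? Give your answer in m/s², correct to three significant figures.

ω = 12.88 rad/s (from 123 rpm).
x = r cosθ ⇒ ẍ = −rω² cosθ (ω constant).
|a| = rω²|cosθ| = 0.0343·(12.88)²·|cos 56.7°| = 3.1243 m/s².

3.12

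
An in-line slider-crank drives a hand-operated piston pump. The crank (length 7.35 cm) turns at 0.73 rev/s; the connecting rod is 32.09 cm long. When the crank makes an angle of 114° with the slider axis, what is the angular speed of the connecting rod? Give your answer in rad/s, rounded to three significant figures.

0.437

ω = 4.587 rad/s (converted from 0.73 rev/s).
The rod makes angle φ with the slider axis where L sinφ = r sinθ; differentiating, L cosφ·φ̇ = r ω cosθ.
L cosφ = √(L² − r² sin²θ) = 0.3138 m.
|ω_rod| = r ω |cosθ| / √(L² − r² sin²θ) = 0.0735·4.587·0.40674/0.3138 = 0.43697 rad/s.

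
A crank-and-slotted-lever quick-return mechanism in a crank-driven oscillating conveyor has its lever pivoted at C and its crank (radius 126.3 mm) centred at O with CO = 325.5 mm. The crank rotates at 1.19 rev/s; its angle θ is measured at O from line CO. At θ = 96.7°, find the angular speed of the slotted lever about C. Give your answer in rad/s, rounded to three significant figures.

0.743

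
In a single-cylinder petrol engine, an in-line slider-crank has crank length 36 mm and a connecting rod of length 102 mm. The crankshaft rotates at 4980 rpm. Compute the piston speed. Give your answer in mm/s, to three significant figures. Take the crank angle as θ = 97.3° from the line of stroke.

17700

ω = 2π·4980/60 = 521.5 rad/s
For an in-line slider-crank, x = r cosθ + √(L² − r² sin²θ), so v = −rω sinθ·[1 + r cosθ/√(L² − r² sin²θ)].
With r = 0.036 m, L = 0.102 m, θ = 97.3°: √(L² − r² sin²θ) = 0.095545 m.
v = −0.036·521.5·0.99189·[1 + 0.036·-0.12706/0.095545] = -17.73 m/s.
|v| = 17.73 m/s = 17730 mm/s.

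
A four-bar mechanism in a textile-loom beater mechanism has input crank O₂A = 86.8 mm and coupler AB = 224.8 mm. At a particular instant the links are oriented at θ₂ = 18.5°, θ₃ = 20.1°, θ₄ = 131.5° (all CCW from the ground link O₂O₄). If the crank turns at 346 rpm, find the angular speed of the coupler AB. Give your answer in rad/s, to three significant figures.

13.8

ω₂ = 36.23 rad/s (from 346 rpm).
Differentiating the loop-closure r₂e^{iθ₂}+r₃e^{iθ₃}=r₁+r₄e^{iθ₄} gives r₂ω₂e^{iθ₂}+r₃ω₃e^{iθ₃}=r₄ω₄e^{iθ₄}.
Eliminating the other unknown: ω₃ = r₂ω₂ sin(θ₄−θ₂) / [r₃ sin(θ₃−θ₄)].
Numerator sine = +0.92050; denominator sine = -0.93106.
Result = 0.0868·36.23·(+0.92050) / (0.2248·(-0.93106)) = -13.832 rad/s; magnitude 13.832 rad/s.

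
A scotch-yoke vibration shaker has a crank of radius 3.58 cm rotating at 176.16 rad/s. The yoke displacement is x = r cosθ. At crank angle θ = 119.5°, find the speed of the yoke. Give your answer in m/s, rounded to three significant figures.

ω = 176.2 rad/s
x = r cosθ ⇒ ẋ = −rω sinθ.
|v| = rω|sinθ| = 0.0358·176.2·|sin 119.5°| = 5.4889 m/s.

5.49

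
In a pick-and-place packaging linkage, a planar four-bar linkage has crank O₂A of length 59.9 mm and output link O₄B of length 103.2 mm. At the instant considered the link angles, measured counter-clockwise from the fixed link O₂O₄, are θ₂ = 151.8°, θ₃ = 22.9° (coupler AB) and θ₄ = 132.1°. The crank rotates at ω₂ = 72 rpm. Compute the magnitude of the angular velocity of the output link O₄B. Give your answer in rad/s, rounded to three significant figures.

3.61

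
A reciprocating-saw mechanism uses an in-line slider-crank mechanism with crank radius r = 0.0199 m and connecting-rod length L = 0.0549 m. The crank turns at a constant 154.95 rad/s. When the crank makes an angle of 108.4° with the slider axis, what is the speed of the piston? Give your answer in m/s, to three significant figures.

ω = 154.9 rad/s
For an in-line slider-crank, x = r cosθ + √(L² − r² sin²θ), so v = −rω sinθ·[1 + r cosθ/√(L² − r² sin²θ)].
With r = 0.0199 m, L = 0.0549 m, θ = 108.4°: √(L² − r² sin²θ) = 0.051551 m.
v = −0.0199·154.9·0.94888·[1 + 0.0199·-0.31565/0.051551] = -2.5693 m/s.
|v| = 2.5693 m/s.

2.57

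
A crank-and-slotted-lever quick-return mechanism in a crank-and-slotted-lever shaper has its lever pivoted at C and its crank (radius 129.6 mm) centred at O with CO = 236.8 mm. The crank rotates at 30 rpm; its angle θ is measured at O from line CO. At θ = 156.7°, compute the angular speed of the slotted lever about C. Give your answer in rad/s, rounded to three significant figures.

2.17

ω = 3.142 rad/s (from 30 rpm).
Crank pin A relative to C: A = (d + r cosθ, r sinθ); lever angle φ = atan2(r sinθ, d + r cosθ).
Differentiating tanφ: φ̇ = rω(d cosθ + r)/(d² + r² + 2dr cosθ).
d² + r² + 2dr cosθ = |CA|² = 0.0164975 m²;  d cosθ + r = -0.087888 m.
|ω_lever| = |0.1296·3.142·-0.087888| / 0.0164975 = 2.169 rad/s.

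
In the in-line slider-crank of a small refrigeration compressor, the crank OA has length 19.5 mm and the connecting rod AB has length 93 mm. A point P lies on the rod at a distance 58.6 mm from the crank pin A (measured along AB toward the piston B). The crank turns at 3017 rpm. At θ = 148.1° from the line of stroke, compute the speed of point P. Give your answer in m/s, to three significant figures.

ω = 315.9 rad/s.  Crank-pin speed |V_A| = rω = 6.1608 m/s, perpendicular to OA.
Rod angle: sinφ = −(r/L) sinθ ⇒ φ = -6.362°; ω_rod = −rω cosθ/√(L²−r²sin²θ) = +56.589 rad/s.
V_P = V_A + ω_rod × AP, with AP = 0.0586 m along the rod.
Components: V_Px = −rω sinθ − a·ω_rod·sinφ = -2.8882 m/s;  V_Py = rω cosθ + a·ω_rod·cosφ = -1.9347 m/s.
|V_P| = √(V_Px² + V_Py²) = 3.4763 m/s.

3.48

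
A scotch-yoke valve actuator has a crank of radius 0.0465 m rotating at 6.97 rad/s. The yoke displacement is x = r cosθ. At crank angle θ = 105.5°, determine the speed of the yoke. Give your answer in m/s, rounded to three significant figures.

0.312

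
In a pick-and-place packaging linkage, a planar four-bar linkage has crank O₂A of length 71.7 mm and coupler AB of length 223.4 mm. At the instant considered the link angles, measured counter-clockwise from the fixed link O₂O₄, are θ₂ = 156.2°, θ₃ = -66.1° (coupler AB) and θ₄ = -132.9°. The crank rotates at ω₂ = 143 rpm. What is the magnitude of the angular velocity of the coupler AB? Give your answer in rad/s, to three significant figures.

ω₂ = 14.97 rad/s (from 143 rpm).
Differentiating the loop-closure r₂e^{iθ₂}+r₃e^{iθ₃}=r₁+r₄e^{iθ₄} gives r₂ω₂e^{iθ₂}+r₃ω₃e^{iθ₃}=r₄ω₄e^{iθ₄}.
Eliminating the other unknown: ω₃ = r₂ω₂ sin(θ₄−θ₂) / [r₃ sin(θ₃−θ₄)].
Numerator sine = +0.94495; denominator sine = +0.91914.
Result = 0.0717·14.97·(+0.94495) / (0.2234·(+0.91914)) = +4.9412 rad/s; magnitude 4.9412 rad/s.

4.94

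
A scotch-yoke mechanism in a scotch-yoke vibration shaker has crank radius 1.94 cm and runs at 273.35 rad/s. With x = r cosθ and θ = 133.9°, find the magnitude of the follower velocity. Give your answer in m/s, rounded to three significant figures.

ω = 273.4 rad/s
x = r cosθ ⇒ ẋ = −rω sinθ.
|v| = rω|sinθ| = 0.0194·273.4·|sin 133.9°| = 3.8211 m/s.

3.82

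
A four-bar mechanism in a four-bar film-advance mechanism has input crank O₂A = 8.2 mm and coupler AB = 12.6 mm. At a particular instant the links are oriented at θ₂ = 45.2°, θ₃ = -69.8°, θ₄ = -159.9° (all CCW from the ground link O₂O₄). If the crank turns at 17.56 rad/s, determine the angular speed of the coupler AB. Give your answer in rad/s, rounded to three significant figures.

ω₂ = 17.56 rad/s
Differentiating the loop-closure r₂e^{iθ₂}+r₃e^{iθ₃}=r₁+r₄e^{iθ₄} gives r₂ω₂e^{iθ₂}+r₃ω₃e^{iθ₃}=r₄ω₄e^{iθ₄}.
Eliminating the other unknown: ω₃ = r₂ω₂ sin(θ₄−θ₂) / [r₃ sin(θ₃−θ₄)].
Numerator sine = +0.42420; denominator sine = +1.00000.
Result = 0.0082·17.56·(+0.42420) / (0.0126·(+1.00000)) = +4.8477 rad/s; magnitude 4.8477 rad/s.

4.85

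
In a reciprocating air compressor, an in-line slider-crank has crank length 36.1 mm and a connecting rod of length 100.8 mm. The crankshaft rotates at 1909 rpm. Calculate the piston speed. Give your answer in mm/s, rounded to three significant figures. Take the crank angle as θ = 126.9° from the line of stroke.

ω = 2π·1909/60 = 199.9 rad/s
For an in-line slider-crank, x = r cosθ + √(L² − r² sin²θ), so v = −rω sinθ·[1 + r cosθ/√(L² − r² sin²θ)].
With r = 0.0361 m, L = 0.1008 m, θ = 126.9°: √(L² − r² sin²θ) = 0.096578 m.
v = −0.0361·199.9·0.79968·[1 + 0.0361·-0.60042/0.096578] = -4.4759 m/s.
|v| = 4.4759 m/s = 4475.9 mm/s.

4480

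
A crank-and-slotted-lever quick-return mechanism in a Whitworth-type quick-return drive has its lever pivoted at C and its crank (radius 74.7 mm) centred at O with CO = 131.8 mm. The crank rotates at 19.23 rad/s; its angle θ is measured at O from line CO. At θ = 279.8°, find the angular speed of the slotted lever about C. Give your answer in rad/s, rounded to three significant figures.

5.30

ω = 19.23 rad/s
Crank pin A relative to C: A = (d + r cosθ, r sinθ); lever angle φ = atan2(r sinθ, d + r cosθ).
Differentiating tanφ: φ̇ = rω(d cosθ + r)/(d² + r² + 2dr cosθ).
d² + r² + 2dr cosθ = |CA|² = 0.0263029 m²;  d cosθ + r = +0.097134 m.
|ω_lever| = |0.0747·19.23·+0.097134| / 0.0263029 = 5.3048 rad/s.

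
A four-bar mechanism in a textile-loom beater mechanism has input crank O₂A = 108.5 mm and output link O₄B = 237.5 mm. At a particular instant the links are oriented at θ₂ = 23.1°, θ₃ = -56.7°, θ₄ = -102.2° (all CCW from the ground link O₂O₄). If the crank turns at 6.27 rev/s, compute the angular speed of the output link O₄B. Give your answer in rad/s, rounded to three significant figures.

ω₂ = 39.4 rad/s (from 6.27 rev/s).
Differentiating the loop-closure r₂e^{iθ₂}+r₃e^{iθ₃}=r₁+r₄e^{iθ₄} gives r₂ω₂e^{iθ₂}+r₃ω₃e^{iθ₃}=r₄ω₄e^{iθ₄}.
Eliminating the other unknown: ω₄ = r₂ω₂ sin(θ₂−θ₃) / [r₄ sin(θ₄−θ₃)].
Numerator sine = +0.98420; denominator sine = -0.71325.
Result = 0.1085·39.4·(+0.98420) / (0.2375·(-0.71325)) = -24.834 rad/s; magnitude 24.834 rad/s.

24.8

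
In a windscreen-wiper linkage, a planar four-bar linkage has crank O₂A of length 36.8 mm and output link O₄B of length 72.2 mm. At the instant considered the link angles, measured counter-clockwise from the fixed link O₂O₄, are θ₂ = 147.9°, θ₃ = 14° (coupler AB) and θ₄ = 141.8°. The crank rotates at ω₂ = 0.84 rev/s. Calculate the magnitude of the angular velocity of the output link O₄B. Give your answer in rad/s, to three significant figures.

2.45

ω₂ = 5.278 rad/s (from 0.84 rev/s).
Differentiating the loop-closure r₂e^{iθ₂}+r₃e^{iθ₃}=r₁+r₄e^{iθ₄} gives r₂ω₂e^{iθ₂}+r₃ω₃e^{iθ₃}=r₄ω₄e^{iθ₄}.
Eliminating the other unknown: ω₄ = r₂ω₂ sin(θ₂−θ₃) / [r₄ sin(θ₄−θ₃)].
Numerator sine = +0.72055; denominator sine = +0.79016.
Result = 0.0368·5.278·(+0.72055) / (0.0722·(+0.79016)) = +2.4531 rad/s; magnitude 2.4531 rad/s.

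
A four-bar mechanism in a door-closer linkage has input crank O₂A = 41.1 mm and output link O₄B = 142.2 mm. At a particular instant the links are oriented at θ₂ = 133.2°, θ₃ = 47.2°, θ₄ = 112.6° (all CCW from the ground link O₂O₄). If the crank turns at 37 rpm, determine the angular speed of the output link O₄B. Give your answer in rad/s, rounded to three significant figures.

1.23

ω₂ = 3.875 rad/s (from 37 rpm).
Differentiating the loop-closure r₂e^{iθ₂}+r₃e^{iθ₃}=r₁+r₄e^{iθ₄} gives r₂ω₂e^{iθ₂}+r₃ω₃e^{iθ₃}=r₄ω₄e^{iθ₄}.
Eliminating the other unknown: ω₄ = r₂ω₂ sin(θ₂−θ₃) / [r₄ sin(θ₄−θ₃)].
Numerator sine = +0.99756; denominator sine = +0.90924.
Result = 0.0411·3.875·(+0.99756) / (0.1422·(+0.90924)) = +1.2287 rad/s; magnitude 1.2287 rad/s.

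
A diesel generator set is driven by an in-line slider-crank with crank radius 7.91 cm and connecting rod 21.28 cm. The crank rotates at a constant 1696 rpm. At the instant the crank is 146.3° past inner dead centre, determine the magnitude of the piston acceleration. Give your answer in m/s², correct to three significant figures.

1680

ω = 2π·1696/60 = 177.6 rad/s
x(θ) = r cosθ + √(L² − r² sin²θ); with ω constant, a = ω²·d²x/dθ².
d²x/dθ² = −r cosθ − r²(cos2θ)/√u − r⁴ sin²2θ/(4u^{3/2}),  u = L² − r² sin²θ = 0.0433577 m².
Substituting r = 0.0791 m, L = 0.2128 m, θ = 146.3°: d²x/dθ² = +0.053336 m.
a = ω²·d²x/dθ² = (177.6)²·(+0.053336) = +1682.4 m/s²;  |a| = 1682.4 m/s².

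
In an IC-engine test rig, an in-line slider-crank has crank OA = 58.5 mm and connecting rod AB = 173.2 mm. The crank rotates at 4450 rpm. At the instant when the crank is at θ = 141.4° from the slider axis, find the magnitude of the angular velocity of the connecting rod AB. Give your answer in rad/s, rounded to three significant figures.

126

ω = 466 rad/s (converted from 4450 rpm).
The rod makes angle φ with the slider axis where L sinφ = r sinθ; differentiating, L cosφ·φ̇ = r ω cosθ.
L cosφ = √(L² − r² sin²θ) = 0.16931 m.
|ω_rod| = r ω |cosθ| / √(L² − r² sin²θ) = 0.0585·466·0.78152/0.16931 = 125.83 rad/s.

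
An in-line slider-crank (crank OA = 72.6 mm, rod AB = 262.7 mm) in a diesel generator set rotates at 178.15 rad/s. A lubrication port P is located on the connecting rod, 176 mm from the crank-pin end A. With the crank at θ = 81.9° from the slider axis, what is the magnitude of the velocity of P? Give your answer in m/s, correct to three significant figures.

13.2

ω = 178.2 rad/s.  Crank-pin speed |V_A| = rω = 12.934 m/s, perpendicular to OA.
Rod angle: sinφ = −(r/L) sinθ ⇒ φ = -15.879°; ω_rod = −rω cosθ/√(L²−r²sin²θ) = -7.2123 rad/s.
V_P = V_A + ω_rod × AP, with AP = 0.176 m along the rod.
Components: V_Px = −rω sinθ − a·ω_rod·sinφ = -13.152 m/s;  V_Py = rω cosθ + a·ω_rod·cosφ = +0.60145 m/s.
|V_P| = √(V_Px² + V_Py²) = 13.166 m/s.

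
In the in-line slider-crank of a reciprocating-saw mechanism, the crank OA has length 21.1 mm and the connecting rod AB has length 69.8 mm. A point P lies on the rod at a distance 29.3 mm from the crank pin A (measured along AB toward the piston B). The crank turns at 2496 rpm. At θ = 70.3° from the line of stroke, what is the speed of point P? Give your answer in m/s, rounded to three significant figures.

5.53

ω = 261.4 rad/s.  Crank-pin speed |V_A| = rω = 5.5151 m/s, perpendicular to OA.
Rod angle: sinφ = −(r/L) sinθ ⇒ φ = -16.535°; ω_rod = −rω cosθ/√(L²−r²sin²θ) = -27.784 rad/s.
V_P = V_A + ω_rod × AP, with AP = 0.0293 m along the rod.
Components: V_Px = −rω sinθ − a·ω_rod·sinφ = -5.424 m/s;  V_Py = rω cosθ + a·ω_rod·cosφ = +1.0787 m/s.
|V_P| = √(V_Px² + V_Py²) = 5.5302 m/s.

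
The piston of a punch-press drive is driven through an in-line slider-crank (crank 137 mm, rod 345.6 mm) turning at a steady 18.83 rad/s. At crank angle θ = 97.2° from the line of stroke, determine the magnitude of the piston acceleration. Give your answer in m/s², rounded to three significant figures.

26.3

ω = 18.83 rad/s
x(θ) = r cosθ + √(L² − r² sin²θ); with ω constant, a = ω²·d²x/dθ².
d²x/dθ² = −r cosθ − r²(cos2θ)/√u − r⁴ sin²2θ/(4u^{3/2}),  u = L² − r² sin²θ = 0.100965 m².
Substituting r = 0.137 m, L = 0.3456 m, θ = 97.2°: d²x/dθ² = +0.074214 m.
a = ω²·d²x/dθ² = (18.83)²·(+0.074214) = +26.314 m/s²;  |a| = 26.314 m/s².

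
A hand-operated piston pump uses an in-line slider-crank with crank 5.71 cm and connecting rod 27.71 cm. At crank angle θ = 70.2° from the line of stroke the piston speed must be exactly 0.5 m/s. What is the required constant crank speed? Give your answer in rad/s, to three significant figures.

8.69

For an in-line slider-crank, |v_piston| = rω|sinθ|·[1 + r cosθ/√(L² − r² sin²θ)].
With r = 0.0571 m, L = 0.2771 m, θ = 70.2°: the bracketed kinematic factor |dx/dθ| = 0.057547 m.
ω = v/|dx/dθ| = 0.5/0.057547 = 8.6886 rad/s.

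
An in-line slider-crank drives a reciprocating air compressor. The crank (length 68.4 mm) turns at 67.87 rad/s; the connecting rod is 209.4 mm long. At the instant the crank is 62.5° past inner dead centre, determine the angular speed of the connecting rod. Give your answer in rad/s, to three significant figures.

ω = 67.87 rad/s
The rod makes angle φ with the slider axis where L sinφ = r sinθ; differentiating, L cosφ·φ̇ = r ω cosθ.
L cosφ = √(L² − r² sin²θ) = 0.20042 m.
|ω_rod| = r ω |cosθ| / √(L² − r² sin²θ) = 0.0684·67.87·0.46175/0.20042 = 10.696 rad/s.

10.7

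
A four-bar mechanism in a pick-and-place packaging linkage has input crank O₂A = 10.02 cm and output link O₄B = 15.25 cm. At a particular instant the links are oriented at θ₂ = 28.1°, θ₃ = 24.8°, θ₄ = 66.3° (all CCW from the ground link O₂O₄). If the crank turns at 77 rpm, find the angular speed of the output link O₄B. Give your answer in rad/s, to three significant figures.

0.460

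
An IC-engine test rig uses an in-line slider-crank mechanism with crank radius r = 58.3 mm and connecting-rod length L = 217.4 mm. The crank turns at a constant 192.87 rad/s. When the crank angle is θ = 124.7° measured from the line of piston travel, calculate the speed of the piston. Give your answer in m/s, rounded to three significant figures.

ω = 192.9 rad/s
For an in-line slider-crank, x = r cosθ + √(L² − r² sin²θ), so v = −rω sinθ·[1 + r cosθ/√(L² − r² sin²θ)].
With r = 0.0583 m, L = 0.2174 m, θ = 124.7°: √(L² − r² sin²θ) = 0.21205 m.
v = −0.0583·192.9·0.82214·[1 + 0.0583·-0.56928/0.21205] = -7.7976 m/s.
|v| = 7.7976 m/s.

7.80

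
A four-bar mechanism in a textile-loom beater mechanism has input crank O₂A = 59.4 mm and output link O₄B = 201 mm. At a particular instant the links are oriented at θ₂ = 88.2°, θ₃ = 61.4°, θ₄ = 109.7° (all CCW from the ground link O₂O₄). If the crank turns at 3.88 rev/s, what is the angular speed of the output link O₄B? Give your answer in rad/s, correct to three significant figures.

4.35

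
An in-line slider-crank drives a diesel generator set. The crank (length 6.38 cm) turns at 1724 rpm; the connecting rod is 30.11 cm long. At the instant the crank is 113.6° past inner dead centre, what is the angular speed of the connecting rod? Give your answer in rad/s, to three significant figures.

ω = 180.5 rad/s (converted from 1724 rpm).
The rod makes angle φ with the slider axis where L sinφ = r sinθ; differentiating, L cosφ·φ̇ = r ω cosθ.
L cosφ = √(L² − r² sin²θ) = 0.29537 m.
|ω_rod| = r ω |cosθ| / √(L² − r² sin²θ) = 0.0638·180.5·0.40035/0.29537 = 15.612 rad/s.

15.6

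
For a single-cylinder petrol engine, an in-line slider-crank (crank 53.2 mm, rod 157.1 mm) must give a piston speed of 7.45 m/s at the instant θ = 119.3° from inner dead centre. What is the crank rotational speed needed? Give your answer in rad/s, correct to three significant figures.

For an in-line slider-crank, |v_piston| = rω|sinθ|·[1 + r cosθ/√(L² − r² sin²θ)].
With r = 0.0532 m, L = 0.1571 m, θ = 119.3°: the bracketed kinematic factor |dx/dθ| = 0.038347 m.
ω = v/|dx/dθ| = 7.45/0.038347 = 194.28 rad/s.

194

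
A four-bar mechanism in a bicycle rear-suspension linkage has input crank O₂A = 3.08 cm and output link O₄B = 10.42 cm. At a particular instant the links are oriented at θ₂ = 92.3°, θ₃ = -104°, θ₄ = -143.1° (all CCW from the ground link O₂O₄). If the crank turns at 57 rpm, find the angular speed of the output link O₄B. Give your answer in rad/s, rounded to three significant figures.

0.785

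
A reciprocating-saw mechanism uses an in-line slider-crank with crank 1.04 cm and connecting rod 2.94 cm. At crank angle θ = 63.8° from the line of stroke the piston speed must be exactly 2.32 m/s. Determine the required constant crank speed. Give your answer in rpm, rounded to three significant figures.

2040

For an in-line slider-crank, |v_piston| = rω|sinθ|·[1 + r cosθ/√(L² − r² sin²θ)].
With r = 0.0104 m, L = 0.0294 m, θ = 63.8°: the bracketed kinematic factor |dx/dθ| = 0.010868 m.
ω = v/|dx/dθ| = 2.32/0.010868 = 213.46 rad/s.
N = 60ω/(2π) = 2038.4 rpm.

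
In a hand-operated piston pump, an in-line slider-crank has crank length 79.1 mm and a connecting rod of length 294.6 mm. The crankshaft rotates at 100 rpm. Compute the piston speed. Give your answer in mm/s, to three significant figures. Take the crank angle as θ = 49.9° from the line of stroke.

ω = 2π·100/60 = 10.47 rad/s
For an in-line slider-crank, x = r cosθ + √(L² − r² sin²θ), so v = −rω sinθ·[1 + r cosθ/√(L² − r² sin²θ)].
With r = 0.0791 m, L = 0.2946 m, θ = 49.9°: √(L² − r² sin²θ) = 0.28832 m.
v = −0.0791·10.47·0.76492·[1 + 0.0791·0.64412/0.28832] = -0.74558 m/s.
|v| = 0.74558 m/s = 745.58 mm/s.

746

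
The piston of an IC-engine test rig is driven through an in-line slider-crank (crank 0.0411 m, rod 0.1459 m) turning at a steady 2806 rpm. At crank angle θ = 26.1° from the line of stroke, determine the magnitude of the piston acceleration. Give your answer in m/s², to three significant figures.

ω = 2π·2806/60 = 293.8 rad/s
x(θ) = r cosθ + √(L² − r² sin²θ); with ω constant, a = ω²·d²x/dθ².
d²x/dθ² = −r cosθ − r²(cos2θ)/√u − r⁴ sin²2θ/(4u^{3/2}),  u = L² − r² sin²θ = 0.0209599 m².
Substituting r = 0.0411 m, L = 0.1459 m, θ = 26.1°: d²x/dθ² = -0.044207 m.
a = ω²·d²x/dθ² = (293.8)²·(-0.044207) = -3817 m/s²;  |a| = 3817 m/s².

3820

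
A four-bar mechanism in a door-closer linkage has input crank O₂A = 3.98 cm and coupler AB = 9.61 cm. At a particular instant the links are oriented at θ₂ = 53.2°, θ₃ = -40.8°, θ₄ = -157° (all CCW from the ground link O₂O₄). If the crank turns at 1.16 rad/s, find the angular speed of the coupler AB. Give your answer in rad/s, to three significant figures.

ω₂ = 1.16 rad/s
Differentiating the loop-closure r₂e^{iθ₂}+r₃e^{iθ₃}=r₁+r₄e^{iθ₄} gives r₂ω₂e^{iθ₂}+r₃ω₃e^{iθ₃}=r₄ω₄e^{iθ₄}.
Eliminating the other unknown: ω₃ = r₂ω₂ sin(θ₄−θ₂) / [r₃ sin(θ₃−θ₄)].
Numerator sine = +0.50302; denominator sine = +0.89726.
Result = 0.0398·1.16·(+0.50302) / (0.0961·(+0.89726)) = +0.26933 rad/s; magnitude 0.26933 rad/s.

0.269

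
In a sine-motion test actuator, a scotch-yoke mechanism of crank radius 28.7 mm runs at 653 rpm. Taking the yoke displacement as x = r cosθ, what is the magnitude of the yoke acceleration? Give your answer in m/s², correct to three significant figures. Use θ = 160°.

ω = 68.38 rad/s (from 653 rpm).
x = r cosθ ⇒ ẍ = −rω² cosθ (ω constant).
|a| = rω²|cosθ| = 0.0287·(68.38)²·|cos 160°| = 126.11 m/s².

126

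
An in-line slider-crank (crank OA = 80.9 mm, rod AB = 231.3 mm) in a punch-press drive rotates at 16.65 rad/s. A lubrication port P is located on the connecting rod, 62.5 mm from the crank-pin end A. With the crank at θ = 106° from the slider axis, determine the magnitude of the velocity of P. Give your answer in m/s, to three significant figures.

ω = 16.65 rad/s.  Crank-pin speed |V_A| = rω = 1.347 m/s, perpendicular to OA.
Rod angle: sinφ = −(r/L) sinθ ⇒ φ = -19.646°; ω_rod = −rω cosθ/√(L²−r²sin²θ) = +1.7044 rad/s.
V_P = V_A + ω_rod × AP, with AP = 0.0625 m along the rod.
Components: V_Px = −rω sinθ − a·ω_rod·sinφ = -1.259 m/s;  V_Py = rω cosθ + a·ω_rod·cosφ = -0.27096 m/s.
|V_P| = √(V_Px² + V_Py²) = 1.2878 m/s.

1.29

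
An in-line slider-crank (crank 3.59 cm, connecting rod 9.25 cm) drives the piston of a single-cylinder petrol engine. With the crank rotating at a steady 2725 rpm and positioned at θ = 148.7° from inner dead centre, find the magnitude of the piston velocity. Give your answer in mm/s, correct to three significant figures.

ω = 2π·2725/60 = 285.4 rad/s
For an in-line slider-crank, x = r cosθ + √(L² − r² sin²θ), so v = −rω sinθ·[1 + r cosθ/√(L² − r² sin²θ)].
With r = 0.0359 m, L = 0.0925 m, θ = 148.7°: √(L² − r² sin²θ) = 0.0906 m.
v = −0.0359·285.4·0.51952·[1 + 0.0359·-0.85446/0.0906] = -3.5202 m/s.
|v| = 3.5202 m/s = 3520.2 mm/s.

3520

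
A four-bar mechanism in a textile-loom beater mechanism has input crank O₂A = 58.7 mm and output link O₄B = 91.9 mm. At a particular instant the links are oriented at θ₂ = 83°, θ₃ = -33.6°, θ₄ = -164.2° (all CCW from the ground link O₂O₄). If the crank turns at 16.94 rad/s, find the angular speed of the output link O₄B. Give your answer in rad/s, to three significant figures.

12.7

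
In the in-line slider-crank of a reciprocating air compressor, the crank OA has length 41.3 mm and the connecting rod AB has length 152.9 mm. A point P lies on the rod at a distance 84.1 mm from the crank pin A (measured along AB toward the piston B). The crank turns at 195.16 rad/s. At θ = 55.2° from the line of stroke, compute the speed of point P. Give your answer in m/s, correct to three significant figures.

7.49

ω = 195.2 rad/s.  Crank-pin speed |V_A| = rω = 8.0601 m/s, perpendicular to OA.
Rod angle: sinφ = −(r/L) sinθ ⇒ φ = -12.815°; ω_rod = −rω cosθ/√(L²−r²sin²θ) = -30.854 rad/s.
V_P = V_A + ω_rod × AP, with AP = 0.0841 m along the rod.
Components: V_Px = −rω sinθ − a·ω_rod·sinφ = -7.1941 m/s;  V_Py = rω cosθ + a·ω_rod·cosφ = +2.0699 m/s.
|V_P| = √(V_Px² + V_Py²) = 7.4859 m/s.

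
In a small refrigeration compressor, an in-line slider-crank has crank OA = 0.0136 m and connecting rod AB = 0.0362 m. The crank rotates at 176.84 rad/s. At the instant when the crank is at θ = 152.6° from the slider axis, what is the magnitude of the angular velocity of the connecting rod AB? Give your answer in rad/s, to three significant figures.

59.9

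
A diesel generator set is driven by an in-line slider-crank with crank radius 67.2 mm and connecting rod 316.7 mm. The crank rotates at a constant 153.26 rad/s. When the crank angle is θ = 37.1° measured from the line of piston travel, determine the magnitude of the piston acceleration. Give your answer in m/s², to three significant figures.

ω = 153.3 rad/s
x(θ) = r cosθ + √(L² − r² sin²θ); with ω constant, a = ω²·d²x/dθ².
d²x/dθ² = −r cosθ − r²(cos2θ)/√u − r⁴ sin²2θ/(4u^{3/2}),  u = L² − r² sin²θ = 0.0986558 m².
Substituting r = 0.0672 m, L = 0.3167 m, θ = 37.1°: d²x/dθ² = -0.057665 m.
a = ω²·d²x/dθ² = (153.3)²·(-0.057665) = -1354.5 m/s²;  |a| = 1354.5 m/s².

1350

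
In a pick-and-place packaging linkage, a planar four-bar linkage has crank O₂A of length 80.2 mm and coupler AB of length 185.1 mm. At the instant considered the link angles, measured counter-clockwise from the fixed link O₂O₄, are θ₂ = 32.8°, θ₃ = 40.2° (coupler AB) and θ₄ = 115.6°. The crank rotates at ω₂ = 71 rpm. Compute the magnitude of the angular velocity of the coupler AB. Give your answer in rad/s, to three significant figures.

ω₂ = 7.435 rad/s (from 71 rpm).
Differentiating the loop-closure r₂e^{iθ₂}+r₃e^{iθ₃}=r₁+r₄e^{iθ₄} gives r₂ω₂e^{iθ₂}+r₃ω₃e^{iθ₃}=r₄ω₄e^{iθ₄}.
Eliminating the other unknown: ω₃ = r₂ω₂ sin(θ₄−θ₂) / [r₃ sin(θ₃−θ₄)].
Numerator sine = +0.99211; denominator sine = -0.96771.
Result = 0.0802·7.435·(+0.99211) / (0.1851·(-0.96771)) = -3.3027 rad/s; magnitude 3.3027 rad/s.

3.30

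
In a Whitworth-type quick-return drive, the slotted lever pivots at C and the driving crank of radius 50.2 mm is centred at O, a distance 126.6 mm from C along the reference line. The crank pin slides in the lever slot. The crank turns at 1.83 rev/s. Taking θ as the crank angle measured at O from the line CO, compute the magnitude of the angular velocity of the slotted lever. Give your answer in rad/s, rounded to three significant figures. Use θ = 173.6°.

7.38

ω = 11.5 rad/s (from 1.83 rev/s).
Crank pin A relative to C: A = (d + r cosθ, r sinθ); lever angle φ = atan2(r sinθ, d + r cosθ).
Differentiating tanφ: φ̇ = rω(d cosθ + r)/(d² + r² + 2dr cosθ).
d² + r² + 2dr cosθ = |CA|² = 0.00591617 m²;  d cosθ + r = -0.075611 m.
|ω_lever| = |0.0502·11.5·-0.075611| / 0.00591617 = 7.377 rad/s.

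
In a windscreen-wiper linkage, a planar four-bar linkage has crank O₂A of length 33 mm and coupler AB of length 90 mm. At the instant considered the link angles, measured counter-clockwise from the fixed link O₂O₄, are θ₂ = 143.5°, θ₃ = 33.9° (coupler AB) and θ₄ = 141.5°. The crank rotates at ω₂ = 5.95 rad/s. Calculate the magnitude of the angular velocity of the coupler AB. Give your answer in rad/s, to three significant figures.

ω₂ = 5.95 rad/s
Differentiating the loop-closure r₂e^{iθ₂}+r₃e^{iθ₃}=r₁+r₄e^{iθ₄} gives r₂ω₂e^{iθ₂}+r₃ω₃e^{iθ₃}=r₄ω₄e^{iθ₄}.
Eliminating the other unknown: ω₃ = r₂ω₂ sin(θ₄−θ₂) / [r₃ sin(θ₃−θ₄)].
Numerator sine = -0.03490; denominator sine = -0.95319.
Result = 0.033·5.95·(-0.03490) / (0.09·(-0.95319)) = +0.079878 rad/s; magnitude 0.079878 rad/s.

0.0799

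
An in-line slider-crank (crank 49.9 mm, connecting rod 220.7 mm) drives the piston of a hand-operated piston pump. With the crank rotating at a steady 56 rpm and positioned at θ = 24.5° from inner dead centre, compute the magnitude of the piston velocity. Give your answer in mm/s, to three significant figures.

146

ω = 2π·56/60 = 5.864 rad/s
For an in-line slider-crank, x = r cosθ + √(L² − r² sin²θ), so v = −rω sinθ·[1 + r cosθ/√(L² − r² sin²θ)].
With r = 0.0499 m, L = 0.2207 m, θ = 24.5°: √(L² − r² sin²θ) = 0.21973 m.
v = −0.0499·5.864·0.41469·[1 + 0.0499·0.90996/0.21973] = -0.14643 m/s.
|v| = 0.14643 m/s = 146.43 mm/s.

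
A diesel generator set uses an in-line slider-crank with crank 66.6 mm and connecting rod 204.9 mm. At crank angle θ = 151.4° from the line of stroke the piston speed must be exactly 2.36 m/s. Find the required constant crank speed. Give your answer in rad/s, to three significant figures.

For an in-line slider-crank, |v_piston| = rω|sinθ|·[1 + r cosθ/√(L² − r² sin²θ)].
With r = 0.0666 m, L = 0.2049 m, θ = 151.4°: the bracketed kinematic factor |dx/dθ| = 0.022671 m.
ω = v/|dx/dθ| = 2.36/0.022671 = 104.1 rad/s.

104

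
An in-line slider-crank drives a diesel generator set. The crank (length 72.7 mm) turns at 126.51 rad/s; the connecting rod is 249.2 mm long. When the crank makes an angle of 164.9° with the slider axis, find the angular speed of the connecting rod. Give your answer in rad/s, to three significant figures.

ω = 126.5 rad/s
The rod makes angle φ with the slider axis where L sinφ = r sinθ; differentiating, L cosφ·φ̇ = r ω cosθ.
L cosφ = √(L² − r² sin²θ) = 0.24848 m.
|ω_rod| = r ω |cosθ| / √(L² − r² sin²θ) = 0.0727·126.5·0.96547/0.24848 = 35.736 rad/s.

35.7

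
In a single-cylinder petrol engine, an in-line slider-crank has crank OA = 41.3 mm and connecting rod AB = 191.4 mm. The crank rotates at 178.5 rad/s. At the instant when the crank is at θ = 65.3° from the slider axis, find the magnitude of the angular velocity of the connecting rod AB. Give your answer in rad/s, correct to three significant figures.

16.4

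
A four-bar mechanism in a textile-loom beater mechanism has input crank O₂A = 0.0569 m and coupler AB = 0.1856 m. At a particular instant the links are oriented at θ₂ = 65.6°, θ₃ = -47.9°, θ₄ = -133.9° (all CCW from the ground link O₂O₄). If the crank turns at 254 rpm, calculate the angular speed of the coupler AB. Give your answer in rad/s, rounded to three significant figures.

2.73

ω₂ = 26.6 rad/s (from 254 rpm).
Differentiating the loop-closure r₂e^{iθ₂}+r₃e^{iθ₃}=r₁+r₄e^{iθ₄} gives r₂ω₂e^{iθ₂}+r₃ω₃e^{iθ₃}=r₄ω₄e^{iθ₄}.
Eliminating the other unknown: ω₃ = r₂ω₂ sin(θ₄−θ₂) / [r₃ sin(θ₃−θ₄)].
Numerator sine = +0.33381; denominator sine = +0.99756.
Result = 0.0569·26.6·(+0.33381) / (0.1856·(+0.99756)) = +2.7287 rad/s; magnitude 2.7287 rad/s.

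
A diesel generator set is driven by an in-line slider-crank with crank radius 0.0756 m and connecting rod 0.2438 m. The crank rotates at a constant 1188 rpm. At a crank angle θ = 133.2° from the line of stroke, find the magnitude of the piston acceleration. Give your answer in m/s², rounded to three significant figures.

815

ω = 2π·1188/60 = 124.4 rad/s
x(θ) = r cosθ + √(L² − r² sin²θ); with ω constant, a = ω²·d²x/dθ².
d²x/dθ² = −r cosθ − r²(cos2θ)/√u − r⁴ sin²2θ/(4u^{3/2}),  u = L² − r² sin²θ = 0.0564013 m².
Substituting r = 0.0756 m, L = 0.2438 m, θ = 133.2°: d²x/dθ² = +0.052656 m.
a = ω²·d²x/dθ² = (124.4)²·(+0.052656) = +814.96 m/s²;  |a| = 814.96 m/s².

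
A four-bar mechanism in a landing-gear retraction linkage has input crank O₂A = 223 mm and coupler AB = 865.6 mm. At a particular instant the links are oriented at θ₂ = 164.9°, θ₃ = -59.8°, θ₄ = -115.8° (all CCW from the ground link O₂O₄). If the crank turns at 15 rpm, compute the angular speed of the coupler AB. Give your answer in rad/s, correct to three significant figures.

0.480

ω₂ = 1.571 rad/s (from 15 rpm).
Differentiating the loop-closure r₂e^{iθ₂}+r₃e^{iθ₃}=r₁+r₄e^{iθ₄} gives r₂ω₂e^{iθ₂}+r₃ω₃e^{iθ₃}=r₄ω₄e^{iθ₄}.
Eliminating the other unknown: ω₃ = r₂ω₂ sin(θ₄−θ₂) / [r₃ sin(θ₃−θ₄)].
Numerator sine = +0.98261; denominator sine = +0.82904.
Result = 0.223·1.571·(+0.98261) / (0.8656·(+0.82904)) = +0.47964 rad/s; magnitude 0.47964 rad/s.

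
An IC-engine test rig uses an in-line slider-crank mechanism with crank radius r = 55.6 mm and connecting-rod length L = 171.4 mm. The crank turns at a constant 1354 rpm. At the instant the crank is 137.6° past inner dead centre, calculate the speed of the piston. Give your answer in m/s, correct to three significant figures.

ω = 2π·1354/60 = 141.8 rad/s
For an in-line slider-crank, x = r cosθ + √(L² − r² sin²θ), so v = −rω sinθ·[1 + r cosθ/√(L² − r² sin²θ)].
With r = 0.0556 m, L = 0.1714 m, θ = 137.6°: √(L² − r² sin²θ) = 0.16725 m.
v = −0.0556·141.8·0.67430·[1 + 0.0556·-0.73846/0.16725] = -4.0109 m/s.
|v| = 4.0109 m/s.

4.01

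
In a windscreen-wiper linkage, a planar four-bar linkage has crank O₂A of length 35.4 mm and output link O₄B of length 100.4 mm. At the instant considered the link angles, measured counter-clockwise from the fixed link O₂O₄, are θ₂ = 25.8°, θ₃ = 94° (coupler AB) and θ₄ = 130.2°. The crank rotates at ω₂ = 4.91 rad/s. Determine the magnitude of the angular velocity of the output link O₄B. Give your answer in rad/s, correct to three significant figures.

2.72

ω₂ = 4.91 rad/s
Differentiating the loop-closure r₂e^{iθ₂}+r₃e^{iθ₃}=r₁+r₄e^{iθ₄} gives r₂ω₂e^{iθ₂}+r₃ω₃e^{iθ₃}=r₄ω₄e^{iθ₄}.
Eliminating the other unknown: ω₄ = r₂ω₂ sin(θ₂−θ₃) / [r₄ sin(θ₄−θ₃)].
Numerator sine = -0.92849; denominator sine = +0.59061.
Result = 0.0354·4.91·(-0.92849) / (0.1004·(+0.59061)) = -2.7216 rad/s; magnitude 2.7216 rad/s.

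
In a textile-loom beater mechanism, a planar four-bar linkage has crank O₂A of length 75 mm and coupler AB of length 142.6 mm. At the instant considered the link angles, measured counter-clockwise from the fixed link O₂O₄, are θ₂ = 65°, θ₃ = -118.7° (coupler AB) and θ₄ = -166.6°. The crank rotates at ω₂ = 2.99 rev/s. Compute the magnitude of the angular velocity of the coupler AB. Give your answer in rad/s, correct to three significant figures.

ω₂ = 18.79 rad/s (from 2.99 rev/s).
Differentiating the loop-closure r₂e^{iθ₂}+r₃e^{iθ₃}=r₁+r₄e^{iθ₄} gives r₂ω₂e^{iθ₂}+r₃ω₃e^{iθ₃}=r₄ω₄e^{iθ₄}.
Eliminating the other unknown: ω₃ = r₂ω₂ sin(θ₄−θ₂) / [r₃ sin(θ₃−θ₄)].
Numerator sine = +0.78369; denominator sine = +0.74198.
Result = 0.075·18.79·(+0.78369) / (0.1426·(+0.74198)) = +10.436 rad/s; magnitude 10.436 rad/s.

10.4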